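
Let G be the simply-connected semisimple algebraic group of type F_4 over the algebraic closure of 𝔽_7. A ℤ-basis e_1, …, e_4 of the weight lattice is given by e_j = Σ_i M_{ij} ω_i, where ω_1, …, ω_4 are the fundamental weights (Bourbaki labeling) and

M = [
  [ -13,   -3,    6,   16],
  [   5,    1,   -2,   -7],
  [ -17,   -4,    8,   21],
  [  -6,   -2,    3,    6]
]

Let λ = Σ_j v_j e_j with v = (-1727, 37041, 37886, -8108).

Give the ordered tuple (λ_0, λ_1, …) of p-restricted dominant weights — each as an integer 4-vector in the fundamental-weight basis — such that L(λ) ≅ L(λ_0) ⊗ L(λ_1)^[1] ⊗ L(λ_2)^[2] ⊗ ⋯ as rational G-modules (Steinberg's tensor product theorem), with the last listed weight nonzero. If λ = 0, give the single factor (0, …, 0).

((5, 3, 1, 2), (6, 4, 0, 2), (6, 2, 6, 5), (4, 6, 5, 3), (3, 3, 5, 0))

In the fundamental-weight basis, λ has coordinates c = M·v (v = (-1727, 37041, 37886, -8108)):
  c_1 = -13*-1727 + -3*37041 + 6*37886 + 16*-8108 = 8916
  c_2 = 5*-1727 + 1*37041 + -2*37886 + -7*-8108 = 9390
  c_3 = -17*-1727 + -4*37041 + 8*37886 + 21*-8108 = 14015
  c_4 = -6*-1727 + -2*37041 + 3*37886 + 6*-8108 = 1290
Base-7 expansion of each c_i:
  c_1 = 8916 = 5·7^0 + 6·7^1 + 6·7^2 + 4·7^3 + 3·7^4
  c_2 = 9390 = 3·7^0 + 4·7^1 + 2·7^2 + 6·7^3 + 3·7^4
  c_3 = 14015 = 1·7^0 + 0·7^1 + 6·7^2 + 5·7^3 + 5·7^4
  c_4 = 1290 = 2·7^0 + 2·7^1 + 5·7^2 + 3·7^3
Factor λ_0 = (5, 3, 1, 2)
Factor λ_1 = (6, 4, 0, 2)
Factor λ_2 = (6, 2, 6, 5)
Factor λ_3 = (4, 6, 5, 3)
Factor λ_4 = (3, 3, 5, 0)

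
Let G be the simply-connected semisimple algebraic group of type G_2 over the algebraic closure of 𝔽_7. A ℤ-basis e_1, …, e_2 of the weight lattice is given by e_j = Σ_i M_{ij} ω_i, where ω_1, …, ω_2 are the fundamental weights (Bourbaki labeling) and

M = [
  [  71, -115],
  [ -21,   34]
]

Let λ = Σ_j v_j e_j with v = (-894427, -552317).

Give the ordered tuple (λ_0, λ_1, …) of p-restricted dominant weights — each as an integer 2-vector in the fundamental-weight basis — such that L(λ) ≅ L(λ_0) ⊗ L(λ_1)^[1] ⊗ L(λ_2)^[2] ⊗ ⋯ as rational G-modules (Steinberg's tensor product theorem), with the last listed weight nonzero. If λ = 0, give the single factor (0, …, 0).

In the fundamental-weight basis, λ has coordinates c = M·v (v = (-894427, -552317)):
  c_1 = (71)·(-894427) + (-115)·(-552317) = 12138
  c_2 = (-21)·(-894427) + (34)·(-552317) = 4189
Expand coordinatewise in base 7:
  c_1 = 12138 = 0·7^0 + 5·7^1 + 2·7^2 + 0·7^3 + 5·7^4
  c_2 = 4189 = 3·7^0 + 3·7^1 + 1·7^2 + 5·7^3 + 1·7^4
p-restricted factor λ_0 = (0, 3)
p-restricted factor λ_1 = (5, 3)
p-restricted factor λ_2 = (2, 1)
p-restricted factor λ_3 = (0, 5)
p-restricted factor λ_4 = (5, 1)

((0, 3), (5, 3), (2, 1), (0, 5), (5, 1))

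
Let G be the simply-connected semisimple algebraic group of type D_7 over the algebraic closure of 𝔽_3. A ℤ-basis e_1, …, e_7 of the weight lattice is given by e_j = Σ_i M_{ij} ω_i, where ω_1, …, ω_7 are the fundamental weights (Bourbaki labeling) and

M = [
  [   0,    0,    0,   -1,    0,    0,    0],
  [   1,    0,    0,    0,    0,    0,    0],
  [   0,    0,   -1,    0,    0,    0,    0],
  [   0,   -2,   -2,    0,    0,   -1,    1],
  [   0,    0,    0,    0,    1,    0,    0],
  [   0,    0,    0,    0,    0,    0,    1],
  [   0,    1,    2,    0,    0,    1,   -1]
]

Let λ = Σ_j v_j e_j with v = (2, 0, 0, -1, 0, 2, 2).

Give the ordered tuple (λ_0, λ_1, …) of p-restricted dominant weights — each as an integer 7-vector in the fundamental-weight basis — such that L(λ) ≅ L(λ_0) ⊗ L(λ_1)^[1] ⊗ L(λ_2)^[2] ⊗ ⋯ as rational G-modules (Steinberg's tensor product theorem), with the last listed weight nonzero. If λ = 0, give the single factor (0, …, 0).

((1, 2, 0, 0, 0, 2, 0),)

ω-coordinates c = M·v, v = (2, 0, 0, -1, 0, 2, 2):
  c_1 = (0)·(2) + (0)·(0) + (0)·(0) + (-1)·(-1) + (0)·(0) + (0)·(2) + (0)·(2) = 1
  c_2 = (1)·(2) + (0)·(0) + (0)·(0) + (0)·(-1) + (0)·(0) + (0)·(2) + (0)·(2) = 2
  c_3 = (0)·(2) + (0)·(0) + (-1)·(0) + (0)·(-1) + (0)·(0) + (0)·(2) + (0)·(2) = 0
  c_4 = (0)·(2) + (-2)·(0) + (-2)·(0) + (0)·(-1) + (0)·(0) + (-1)·(2) + (1)·(2) = 0
  c_5 = (0)·(2) + (0)·(0) + (0)·(0) + (0)·(-1) + (1)·(0) + (0)·(2) + (0)·(2) = 0
  c_6 = (0)·(2) + (0)·(0) + (0)·(0) + (0)·(-1) + (0)·(0) + (0)·(2) + (1)·(2) = 2
  c_7 = (0)·(2) + (1)·(0) + (2)·(0) + (0)·(-1) + (0)·(0) + (1)·(2) + (-1)·(2) = 0
Expand coordinatewise in base 3:
  c_1 = 1 = 1·3^0
  c_2 = 2 = 2·3^0
  c_3 = 0
  c_4 = 0
  c_5 = 0
  c_6 = 2 = 2·3^0
  c_7 = 0
λ_0 = (1, 2, 0, 0, 0, 2, 0)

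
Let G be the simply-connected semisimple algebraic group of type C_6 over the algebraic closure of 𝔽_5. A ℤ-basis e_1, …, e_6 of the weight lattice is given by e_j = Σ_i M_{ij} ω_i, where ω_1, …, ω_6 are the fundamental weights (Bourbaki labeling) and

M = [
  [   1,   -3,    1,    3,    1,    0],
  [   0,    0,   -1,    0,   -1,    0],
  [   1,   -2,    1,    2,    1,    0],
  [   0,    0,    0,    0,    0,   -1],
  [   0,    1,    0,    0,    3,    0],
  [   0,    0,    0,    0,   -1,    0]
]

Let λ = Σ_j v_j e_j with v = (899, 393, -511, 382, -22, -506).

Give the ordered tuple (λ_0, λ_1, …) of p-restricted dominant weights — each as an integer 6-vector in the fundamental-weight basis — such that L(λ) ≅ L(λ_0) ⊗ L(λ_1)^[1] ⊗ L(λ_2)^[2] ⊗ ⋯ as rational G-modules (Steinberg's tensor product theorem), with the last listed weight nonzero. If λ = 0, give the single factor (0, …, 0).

In the fundamental-weight basis, λ has coordinates c = M·v (v = (899, 393, -511, 382, -22, -506)):
  c_1 = (1)·(899) + (-3)·(393) + (1)·(-511) + (3)·(382) + (1)·(-22) + (0)·(-506) = 333
  c_2 = (0)·(899) + (0)·(393) + (-1)·(-511) + (0)·(382) + (-1)·(-22) + (0)·(-506) = 533
  c_3 = (1)·(899) + (-2)·(393) + (1)·(-511) + (2)·(382) + (1)·(-22) + (0)·(-506) = 344
  c_4 = (0)·(899) + (0)·(393) + (0)·(-511) + (0)·(382) + (0)·(-22) + (-1)·(-506) = 506
  c_5 = (0)·(899) + (1)·(393) + (0)·(-511) + (0)·(382) + (3)·(-22) + (0)·(-506) = 327
  c_6 = (0)·(899) + (0)·(393) + (0)·(-511) + (0)·(382) + (-1)·(-22) + (0)·(-506) = 22
p = 5; digits c_i = Σ_j d_{ij}·5^j, 0 ≤ d_{ij} < 5:
  c_1 = 333 = 3·5^0 + 1·5^1 + 3·5^2 + 2·5^3
  c_2 = 533 = 3·5^0 + 1·5^1 + 1·5^2 + 4·5^3
  c_3 = 344 = 4·5^0 + 3·5^1 + 3·5^2 + 2·5^3
  c_4 = 506 = 1·5^0 + 1·5^1 + 0·5^2 + 4·5^3
  c_5 = 327 = 2·5^0 + 0·5^1 + 3·5^2 + 2·5^3
  c_6 = 22 = 2·5^0 + 4·5^1
Factor λ_0 = (3, 3, 4, 1, 2, 2)
Factor λ_1 = (1, 1, 3, 1, 0, 4)
Factor λ_2 = (3, 1, 3, 0, 3, 0)
Factor λ_3 = (2, 4, 2, 4, 2, 0)

((3, 3, 4, 1, 2, 2), (1, 1, 3, 1, 0, 4), (3, 1, 3, 0, 3, 0), (2, 4, 2, 4, 2, 0))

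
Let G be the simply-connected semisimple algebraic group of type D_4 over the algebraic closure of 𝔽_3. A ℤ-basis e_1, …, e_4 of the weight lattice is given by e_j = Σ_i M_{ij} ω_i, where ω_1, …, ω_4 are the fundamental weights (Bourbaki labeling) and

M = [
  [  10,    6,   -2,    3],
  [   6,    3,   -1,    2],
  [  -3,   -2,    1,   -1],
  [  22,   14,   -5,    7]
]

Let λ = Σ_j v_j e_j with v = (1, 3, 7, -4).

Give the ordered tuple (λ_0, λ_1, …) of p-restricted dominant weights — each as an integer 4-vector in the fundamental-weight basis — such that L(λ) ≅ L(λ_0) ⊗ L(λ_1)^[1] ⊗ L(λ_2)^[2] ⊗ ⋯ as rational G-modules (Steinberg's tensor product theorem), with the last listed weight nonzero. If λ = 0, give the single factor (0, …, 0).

Converting to the ω-basis (c_i = row i of M dotted with v = (1, 3, 7, -4)):
  c_1 = 10*1 + 6*3 + -2*7 + 3*-4 = 2
  c_2 = 6*1 + 3*3 + -1*7 + 2*-4 = 0
  c_3 = -3*1 + -2*3 + 1*7 + -1*-4 = 2
  c_4 = 22*1 + 14*3 + -5*7 + 7*-4 = 1
Base-3 expansion of each c_i:
  c_1 = 2 = 2·3^0
  c_2 = 0
  c_3 = 2 = 2·3^0
  c_4 = 1 = 1·3^0
p-restricted factor λ_0 = (2, 0, 2, 1)

((2, 0, 2, 1),)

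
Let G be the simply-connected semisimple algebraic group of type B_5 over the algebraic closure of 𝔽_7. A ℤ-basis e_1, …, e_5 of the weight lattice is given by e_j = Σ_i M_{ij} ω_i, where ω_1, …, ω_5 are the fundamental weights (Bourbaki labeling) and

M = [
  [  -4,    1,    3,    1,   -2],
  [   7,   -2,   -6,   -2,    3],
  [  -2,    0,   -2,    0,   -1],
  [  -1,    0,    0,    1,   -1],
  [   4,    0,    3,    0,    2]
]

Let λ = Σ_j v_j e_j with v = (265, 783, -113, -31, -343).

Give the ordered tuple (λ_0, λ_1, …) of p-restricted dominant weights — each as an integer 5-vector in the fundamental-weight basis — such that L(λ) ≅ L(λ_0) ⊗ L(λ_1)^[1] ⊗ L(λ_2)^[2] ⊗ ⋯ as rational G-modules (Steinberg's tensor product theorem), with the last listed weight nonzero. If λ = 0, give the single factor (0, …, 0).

((4, 0, 4, 5, 0), (5, 0, 5, 6, 5))

ω-coordinates c = M·v, v = (265, 783, -113, -31, -343):
  c_1 = (-4)·(265) + 1·783 + (3)·(-113) + (1)·(-31) + (-2)·(-343) = 39
  c_2 = 7·265 + (-2)·(783) + (-6)·(-113) + (-2)·(-31) + (3)·(-343) = 0
  c_3 = (-2)·(265) + 0·783 + (-2)·(-113) + (0)·(-31) + (-1)·(-343) = 39
  c_4 = (-1)·(265) + 0·783 + (0)·(-113) + (1)·(-31) + (-1)·(-343) = 47
  c_5 = 4·265 + 0·783 + (3)·(-113) + (0)·(-31) + (2)·(-343) = 35
Writing each c_i in base p = 7:
  c_1 = 39 = 4·7^0 + 5·7^1
  c_2 = 0
  c_3 = 39 = 4·7^0 + 5·7^1
  c_4 = 47 = 5·7^0 + 6·7^1
  c_5 = 35 = 0·7^0 + 5·7^1
Factor λ_0 = (4, 0, 4, 5, 0)
Factor λ_1 = (5, 0, 5, 6, 5)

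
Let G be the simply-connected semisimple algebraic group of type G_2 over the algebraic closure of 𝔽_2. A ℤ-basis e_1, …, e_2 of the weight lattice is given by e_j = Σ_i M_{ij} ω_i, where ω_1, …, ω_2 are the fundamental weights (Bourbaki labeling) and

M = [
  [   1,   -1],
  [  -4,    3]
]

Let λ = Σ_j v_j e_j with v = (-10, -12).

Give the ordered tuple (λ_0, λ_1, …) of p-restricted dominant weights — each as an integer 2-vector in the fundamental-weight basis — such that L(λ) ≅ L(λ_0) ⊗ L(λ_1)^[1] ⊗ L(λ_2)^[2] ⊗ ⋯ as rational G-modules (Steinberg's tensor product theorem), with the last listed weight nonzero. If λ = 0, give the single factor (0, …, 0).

ω-coordinates c = M·v, v = (-10, -12):
  c_1 = (1)·(-10) + (-1)·(-12) = 2
  c_2 = (-4)·(-10) + (3)·(-12) = 4
Writing each c_i in base p = 2:
  c_1 = 2 = 0·2^0 + 1·2^1
  c_2 = 4 = 0·2^0 + 0·2^1 + 1·2^2
λ_0 = (0, 0)
λ_1 = (1, 0)
λ_2 = (0, 1)

((0, 0), (1, 0), (0, 1))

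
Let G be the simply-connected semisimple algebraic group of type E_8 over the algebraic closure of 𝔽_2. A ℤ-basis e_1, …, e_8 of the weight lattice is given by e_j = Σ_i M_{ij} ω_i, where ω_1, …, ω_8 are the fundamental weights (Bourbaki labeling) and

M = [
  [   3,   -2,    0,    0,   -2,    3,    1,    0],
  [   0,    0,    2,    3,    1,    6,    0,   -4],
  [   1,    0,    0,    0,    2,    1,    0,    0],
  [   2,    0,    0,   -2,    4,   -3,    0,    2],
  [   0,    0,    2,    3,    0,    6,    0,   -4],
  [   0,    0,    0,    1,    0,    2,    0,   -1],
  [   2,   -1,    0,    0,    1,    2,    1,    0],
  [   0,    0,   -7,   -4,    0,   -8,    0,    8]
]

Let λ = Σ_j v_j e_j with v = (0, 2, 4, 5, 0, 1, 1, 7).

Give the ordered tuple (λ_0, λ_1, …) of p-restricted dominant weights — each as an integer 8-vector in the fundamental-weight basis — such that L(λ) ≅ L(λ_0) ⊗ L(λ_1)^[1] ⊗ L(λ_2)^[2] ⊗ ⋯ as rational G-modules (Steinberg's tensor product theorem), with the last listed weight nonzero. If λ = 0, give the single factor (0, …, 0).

((0, 1, 1, 1, 1, 0, 1, 0),)

ω-coordinates c = M·v, v = (0, 2, 4, 5, 0, 1, 1, 7):
  c_1 = 3·0 + (-2)·(2) + 0·4 + 0·5 + (-2)·(0) + 3·1 + 1·1 + 0·7 = 0
  c_2 = 0·0 + 0·2 + 2·4 + 3·5 + 1·0 + 6·1 + 0·1 + (-4)·(7) = 1
  c_3 = 1·0 + 0·2 + 0·4 + 0·5 + 2·0 + 1·1 + 0·1 + 0·7 = 1
  c_4 = 2·0 + 0·2 + 0·4 + (-2)·(5) + 4·0 + (-3)·(1) + 0·1 + 2·7 = 1
  c_5 = 0·0 + 0·2 + 2·4 + 3·5 + 0·0 + 6·1 + 0·1 + (-4)·(7) = 1
  c_6 = 0·0 + 0·2 + 0·4 + 1·5 + 0·0 + 2·1 + 0·1 + (-1)·(7) = 0
  c_7 = 2·0 + (-1)·(2) + 0·4 + 0·5 + 1·0 + 2·1 + 1·1 + 0·7 = 1
  c_8 = 0·0 + 0·2 + (-7)·(4) + (-4)·(5) + 0·0 + (-8)·(1) + 0·1 + 8·7 = 0
Base-2 expansion of each c_i:
  c_1 = 0
  c_2 = 1 = 1·2^0
  c_3 = 1 = 1·2^0
  c_4 = 1 = 1·2^0
  c_5 = 1 = 1·2^0
  c_6 = 0
  c_7 = 1 = 1·2^0
  c_8 = 0
Factor λ_0 = (0, 1, 1, 1, 1, 0, 1, 0)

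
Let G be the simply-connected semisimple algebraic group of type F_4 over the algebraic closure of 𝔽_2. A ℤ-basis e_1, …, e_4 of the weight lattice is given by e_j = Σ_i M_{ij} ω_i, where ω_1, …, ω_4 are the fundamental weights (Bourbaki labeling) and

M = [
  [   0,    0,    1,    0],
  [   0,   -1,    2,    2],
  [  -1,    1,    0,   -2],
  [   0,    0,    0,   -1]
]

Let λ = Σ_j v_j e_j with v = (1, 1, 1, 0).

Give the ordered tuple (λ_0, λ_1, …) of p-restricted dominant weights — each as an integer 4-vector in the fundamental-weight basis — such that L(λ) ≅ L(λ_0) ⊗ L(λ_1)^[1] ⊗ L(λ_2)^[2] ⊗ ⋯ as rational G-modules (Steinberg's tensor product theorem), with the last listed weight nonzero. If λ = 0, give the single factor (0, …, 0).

((1, 1, 0, 0),)

Compute c_i = Σ_j M_{ij} v_j with v = (1, 1, 1, 0):
  c_1 = 0*1 + 0*1 + 1*1 + 0*0 = 1
  c_2 = 0*1 + -1*1 + 2*1 + 2*0 = 1
  c_3 = -1*1 + 1*1 + 0*1 + -2*0 = 0
  c_4 = 0*1 + 0*1 + 0*1 + -1*0 = 0
Base-2 expansion of each c_i:
  c_1 = 1 = 1·2^0
  c_2 = 1 = 1·2^0
  c_3 = 0
  c_4 = 0
Factor λ_0 = (1, 1, 0, 0)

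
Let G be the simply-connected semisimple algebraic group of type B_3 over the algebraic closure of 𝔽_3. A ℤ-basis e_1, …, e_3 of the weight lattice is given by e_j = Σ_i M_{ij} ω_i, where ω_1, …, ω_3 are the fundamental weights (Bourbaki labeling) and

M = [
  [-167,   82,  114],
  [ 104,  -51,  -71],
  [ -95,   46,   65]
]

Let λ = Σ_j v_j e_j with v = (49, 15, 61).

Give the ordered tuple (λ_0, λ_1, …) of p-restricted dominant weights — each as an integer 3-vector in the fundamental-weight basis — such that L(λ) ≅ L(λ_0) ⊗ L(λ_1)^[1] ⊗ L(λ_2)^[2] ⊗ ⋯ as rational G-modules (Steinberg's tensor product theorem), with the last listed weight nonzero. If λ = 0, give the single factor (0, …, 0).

Change of basis e → ω: c = M·v where v = (49, 15, 61):
  c_1 = -167*49 + 82*15 + 114*61 = 1
  c_2 = 104*49 + -51*15 + -71*61 = 0
  c_3 = -95*49 + 46*15 + 65*61 = 0
p = 3; digits c_i = Σ_j d_{ij}·3^j, 0 ≤ d_{ij} < 3:
  c_1 = 1 = 1·3^0
  c_2 = 0
  c_3 = 0
p-restricted factor λ_0 = (1, 0, 0)

((1, 0, 0),)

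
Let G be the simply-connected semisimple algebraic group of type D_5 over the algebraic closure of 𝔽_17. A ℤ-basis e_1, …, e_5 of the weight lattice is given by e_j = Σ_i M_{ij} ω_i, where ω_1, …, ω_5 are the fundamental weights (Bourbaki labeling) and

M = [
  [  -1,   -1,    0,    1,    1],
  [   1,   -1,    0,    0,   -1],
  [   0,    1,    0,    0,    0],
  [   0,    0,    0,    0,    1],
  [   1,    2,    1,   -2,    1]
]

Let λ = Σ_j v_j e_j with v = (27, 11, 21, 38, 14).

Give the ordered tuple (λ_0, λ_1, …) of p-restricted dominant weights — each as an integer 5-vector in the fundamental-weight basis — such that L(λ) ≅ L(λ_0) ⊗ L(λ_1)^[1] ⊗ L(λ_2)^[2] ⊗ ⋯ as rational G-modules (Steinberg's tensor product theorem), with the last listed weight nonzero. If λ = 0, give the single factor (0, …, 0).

((14, 2, 11, 14, 8),)

Converting to the ω-basis (c_i = row i of M dotted with v = (27, 11, 21, 38, 14)):
  c_1 = -1*27 + -1*11 + 0*21 + 1*38 + 1*14 = 14
  c_2 = 1*27 + -1*11 + 0*21 + 0*38 + -1*14 = 2
  c_3 = 0*27 + 1*11 + 0*21 + 0*38 + 0*14 = 11
  c_4 = 0*27 + 0*11 + 0*21 + 0*38 + 1*14 = 14
  c_5 = 1*27 + 2*11 + 1*21 + -2*38 + 1*14 = 8
p = 17; digits c_i = Σ_j d_{ij}·17^j, 0 ≤ d_{ij} < 17:
  c_1 = 14 = 14·17^0
  c_2 = 2 = 2·17^0
  c_3 = 11 = 11·17^0
  c_4 = 14 = 14·17^0
  c_5 = 8 = 8·17^0
λ_0 = (14, 2, 11, 14, 8)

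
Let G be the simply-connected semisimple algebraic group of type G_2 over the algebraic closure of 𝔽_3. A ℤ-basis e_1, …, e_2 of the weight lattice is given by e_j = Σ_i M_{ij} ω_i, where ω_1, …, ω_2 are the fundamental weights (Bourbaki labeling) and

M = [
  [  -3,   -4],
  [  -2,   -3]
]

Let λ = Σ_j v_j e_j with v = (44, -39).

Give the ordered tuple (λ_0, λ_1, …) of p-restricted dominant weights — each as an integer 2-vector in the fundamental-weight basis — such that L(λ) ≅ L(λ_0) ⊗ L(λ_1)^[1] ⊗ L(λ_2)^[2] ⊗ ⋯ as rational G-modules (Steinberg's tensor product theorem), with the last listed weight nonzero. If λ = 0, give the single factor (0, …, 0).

Converting to the ω-basis (c_i = row i of M dotted with v = (44, -39)):
  c_1 = (-3)·(44) + (-4)·(-39) = 24
  c_2 = (-2)·(44) + (-3)·(-39) = 29
p = 3; digits c_i = Σ_j d_{ij}·3^j, 0 ≤ d_{ij} < 3:
  c_1 = 24 = 0·3^0 + 2·3^1 + 2·3^2
  c_2 = 29 = 2·3^0 + 0·3^1 + 0·3^2 + 1·3^3
p-restricted factor λ_0 = (0, 2)
p-restricted factor λ_1 = (2, 0)
p-restricted factor λ_2 = (2, 0)
p-restricted factor λ_3 = (0, 1)

((0, 2), (2, 0), (2, 0), (0, 1))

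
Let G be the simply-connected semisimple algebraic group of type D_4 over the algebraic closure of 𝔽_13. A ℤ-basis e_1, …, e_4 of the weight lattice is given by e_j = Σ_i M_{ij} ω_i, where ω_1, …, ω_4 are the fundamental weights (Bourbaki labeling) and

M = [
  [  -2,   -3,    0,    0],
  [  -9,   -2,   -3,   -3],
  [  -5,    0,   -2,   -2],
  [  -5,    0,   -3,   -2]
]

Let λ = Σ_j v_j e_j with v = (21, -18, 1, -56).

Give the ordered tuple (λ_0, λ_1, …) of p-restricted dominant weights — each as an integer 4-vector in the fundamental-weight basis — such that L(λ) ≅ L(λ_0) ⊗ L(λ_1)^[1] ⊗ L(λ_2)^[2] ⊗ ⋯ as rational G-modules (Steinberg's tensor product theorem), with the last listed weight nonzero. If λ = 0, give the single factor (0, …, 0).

Change of basis e → ω: c = M·v where v = (21, -18, 1, -56):
  c_1 = (-2)·(21) + (-3)·(-18) + 0·1 + (0)·(-56) = 12
  c_2 = (-9)·(21) + (-2)·(-18) + (-3)·(1) + (-3)·(-56) = 12
  c_3 = (-5)·(21) + (0)·(-18) + (-2)·(1) + (-2)·(-56) = 5
  c_4 = (-5)·(21) + (0)·(-18) + (-3)·(1) + (-2)·(-56) = 4
Base-13 expansion of each c_i:
  c_1 = 12 = 12·13^0
  c_2 = 12 = 12·13^0
  c_3 = 5 = 5·13^0
  c_4 = 4 = 4·13^0
λ_0 = (12, 12, 5, 4)

((12, 12, 5, 4),)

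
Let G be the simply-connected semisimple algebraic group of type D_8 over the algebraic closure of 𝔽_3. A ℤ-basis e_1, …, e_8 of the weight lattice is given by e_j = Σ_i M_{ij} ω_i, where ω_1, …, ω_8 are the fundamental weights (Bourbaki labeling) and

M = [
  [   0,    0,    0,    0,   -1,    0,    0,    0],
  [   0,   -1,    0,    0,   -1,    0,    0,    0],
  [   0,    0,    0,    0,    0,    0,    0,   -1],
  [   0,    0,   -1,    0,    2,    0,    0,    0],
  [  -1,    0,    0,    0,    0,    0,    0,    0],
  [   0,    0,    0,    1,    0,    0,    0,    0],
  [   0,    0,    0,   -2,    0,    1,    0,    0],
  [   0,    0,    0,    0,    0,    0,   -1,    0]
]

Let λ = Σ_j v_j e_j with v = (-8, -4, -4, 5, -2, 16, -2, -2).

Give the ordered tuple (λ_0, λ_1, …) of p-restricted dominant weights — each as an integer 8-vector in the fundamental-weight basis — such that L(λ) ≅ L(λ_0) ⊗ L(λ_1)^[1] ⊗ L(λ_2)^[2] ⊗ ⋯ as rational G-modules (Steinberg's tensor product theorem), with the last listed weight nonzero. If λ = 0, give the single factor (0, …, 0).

((2, 0, 2, 0, 2, 2, 0, 2), (0, 2, 0, 0, 2, 1, 2, 0))

Compute c_i = Σ_j M_{ij} v_j with v = (-8, -4, -4, 5, -2, 16, -2, -2):
  c_1 = (0)·(-8) + (0)·(-4) + (0)·(-4) + 0·5 + (-1)·(-2) + 0·16 + (0)·(-2) + (0)·(-2) = 2
  c_2 = (0)·(-8) + (-1)·(-4) + (0)·(-4) + 0·5 + (-1)·(-2) + 0·16 + (0)·(-2) + (0)·(-2) = 6
  c_3 = (0)·(-8) + (0)·(-4) + (0)·(-4) + 0·5 + (0)·(-2) + 0·16 + (0)·(-2) + (-1)·(-2) = 2
  c_4 = (0)·(-8) + (0)·(-4) + (-1)·(-4) + 0·5 + (2)·(-2) + 0·16 + (0)·(-2) + (0)·(-2) = 0
  c_5 = (-1)·(-8) + (0)·(-4) + (0)·(-4) + 0·5 + (0)·(-2) + 0·16 + (0)·(-2) + (0)·(-2) = 8
  c_6 = (0)·(-8) + (0)·(-4) + (0)·(-4) + 1·5 + (0)·(-2) + 0·16 + (0)·(-2) + (0)·(-2) = 5
  c_7 = (0)·(-8) + (0)·(-4) + (0)·(-4) + (-2)·(5) + (0)·(-2) + 1·16 + (0)·(-2) + (0)·(-2) = 6
  c_8 = (0)·(-8) + (0)·(-4) + (0)·(-4) + 0·5 + (0)·(-2) + 0·16 + (-1)·(-2) + (0)·(-2) = 2
Expand coordinatewise in base 3:
  c_1 = 2 = 2·3^0
  c_2 = 6 = 0·3^0 + 2·3^1
  c_3 = 2 = 2·3^0
  c_4 = 0
  c_5 = 8 = 2·3^0 + 2·3^1
  c_6 = 5 = 2·3^0 + 1·3^1
  c_7 = 6 = 0·3^0 + 2·3^1
  c_8 = 2 = 2·3^0
λ_0 = (2, 0, 2, 0, 2, 2, 0, 2)
λ_1 = (0, 2, 0, 0, 2, 1, 2, 0)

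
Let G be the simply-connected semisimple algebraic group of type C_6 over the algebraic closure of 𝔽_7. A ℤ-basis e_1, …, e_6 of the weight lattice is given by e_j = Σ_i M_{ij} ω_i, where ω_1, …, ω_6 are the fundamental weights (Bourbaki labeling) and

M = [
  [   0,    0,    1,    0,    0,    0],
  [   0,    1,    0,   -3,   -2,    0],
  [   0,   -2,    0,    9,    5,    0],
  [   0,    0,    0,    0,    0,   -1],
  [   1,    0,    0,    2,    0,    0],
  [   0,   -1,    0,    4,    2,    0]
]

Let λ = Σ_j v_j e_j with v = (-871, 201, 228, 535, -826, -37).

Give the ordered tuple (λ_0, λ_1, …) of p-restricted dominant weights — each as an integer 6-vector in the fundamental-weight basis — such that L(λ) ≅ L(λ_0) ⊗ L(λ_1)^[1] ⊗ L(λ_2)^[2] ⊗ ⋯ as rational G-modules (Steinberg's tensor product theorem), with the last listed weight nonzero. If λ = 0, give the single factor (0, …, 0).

((4, 3, 3, 2, 3, 0), (4, 0, 5, 5, 0, 6), (4, 5, 5, 0, 4, 5))

In the fundamental-weight basis, λ has coordinates c = M·v (v = (-871, 201, 228, 535, -826, -37)):
  c_1 = 0*-871 + 0*201 + 1*228 + 0*535 + 0*-826 + 0*-37 = 228
  c_2 = 0*-871 + 1*201 + 0*228 + -3*535 + -2*-826 + 0*-37 = 248
  c_3 = 0*-871 + -2*201 + 0*228 + 9*535 + 5*-826 + 0*-37 = 283
  c_4 = 0*-871 + 0*201 + 0*228 + 0*535 + 0*-826 + -1*-37 = 37
  c_5 = 1*-871 + 0*201 + 0*228 + 2*535 + 0*-826 + 0*-37 = 199
  c_6 = 0*-871 + -1*201 + 0*228 + 4*535 + 2*-826 + 0*-37 = 287
p = 7; digits c_i = Σ_j d_{ij}·7^j, 0 ≤ d_{ij} < 7:
  c_1 = 228 = 4·7^0 + 4·7^1 + 4·7^2
  c_2 = 248 = 3·7^0 + 0·7^1 + 5·7^2
  c_3 = 283 = 3·7^0 + 5·7^1 + 5·7^2
  c_4 = 37 = 2·7^0 + 5·7^1
  c_5 = 199 = 3·7^0 + 0·7^1 + 4·7^2
  c_6 = 287 = 0·7^0 + 6·7^1 + 5·7^2
p-restricted factor λ_0 = (4, 3, 3, 2, 3, 0)
p-restricted factor λ_1 = (4, 0, 5, 5, 0, 6)
p-restricted factor λ_2 = (4, 5, 5, 0, 4, 5)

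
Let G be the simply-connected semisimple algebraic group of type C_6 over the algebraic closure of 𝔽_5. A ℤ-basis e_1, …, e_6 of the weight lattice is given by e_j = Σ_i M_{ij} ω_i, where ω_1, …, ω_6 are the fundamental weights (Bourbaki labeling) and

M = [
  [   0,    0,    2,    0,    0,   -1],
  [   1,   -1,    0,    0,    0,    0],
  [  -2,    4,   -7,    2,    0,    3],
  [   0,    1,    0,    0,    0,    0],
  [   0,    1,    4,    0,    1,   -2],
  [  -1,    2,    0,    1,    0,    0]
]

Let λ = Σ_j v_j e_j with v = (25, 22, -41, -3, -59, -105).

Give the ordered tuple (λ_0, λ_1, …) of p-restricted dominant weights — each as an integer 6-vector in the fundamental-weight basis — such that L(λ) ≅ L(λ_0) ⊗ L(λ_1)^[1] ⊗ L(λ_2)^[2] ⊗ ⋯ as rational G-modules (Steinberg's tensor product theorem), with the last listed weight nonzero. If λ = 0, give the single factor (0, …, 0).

((3, 3, 4, 2, 4, 1), (4, 0, 0, 4, 1, 3))

Compute c_i = Σ_j M_{ij} v_j with v = (25, 22, -41, -3, -59, -105):
  c_1 = 0·25 + 0·22 + (2)·(-41) + (0)·(-3) + (0)·(-59) + (-1)·(-105) = 23
  c_2 = 1·25 + (-1)·(22) + (0)·(-41) + (0)·(-3) + (0)·(-59) + (0)·(-105) = 3
  c_3 = (-2)·(25) + 4·22 + (-7)·(-41) + (2)·(-3) + (0)·(-59) + (3)·(-105) = 4
  c_4 = 0·25 + 1·22 + (0)·(-41) + (0)·(-3) + (0)·(-59) + (0)·(-105) = 22
  c_5 = 0·25 + 1·22 + (4)·(-41) + (0)·(-3) + (1)·(-59) + (-2)·(-105) = 9
  c_6 = (-1)·(25) + 2·22 + (0)·(-41) + (1)·(-3) + (0)·(-59) + (0)·(-105) = 16
p = 5; digits c_i = Σ_j d_{ij}·5^j, 0 ≤ d_{ij} < 5:
  c_1 = 23 = 3·5^0 + 4·5^1
  c_2 = 3 = 3·5^0
  c_3 = 4 = 4·5^0
  c_4 = 22 = 2·5^0 + 4·5^1
  c_5 = 9 = 4·5^0 + 1·5^1
  c_6 = 16 = 1·5^0 + 3·5^1
Factor λ_0 = (3, 3, 4, 2, 4, 1)
Factor λ_1 = (4, 0, 0, 4, 1, 3)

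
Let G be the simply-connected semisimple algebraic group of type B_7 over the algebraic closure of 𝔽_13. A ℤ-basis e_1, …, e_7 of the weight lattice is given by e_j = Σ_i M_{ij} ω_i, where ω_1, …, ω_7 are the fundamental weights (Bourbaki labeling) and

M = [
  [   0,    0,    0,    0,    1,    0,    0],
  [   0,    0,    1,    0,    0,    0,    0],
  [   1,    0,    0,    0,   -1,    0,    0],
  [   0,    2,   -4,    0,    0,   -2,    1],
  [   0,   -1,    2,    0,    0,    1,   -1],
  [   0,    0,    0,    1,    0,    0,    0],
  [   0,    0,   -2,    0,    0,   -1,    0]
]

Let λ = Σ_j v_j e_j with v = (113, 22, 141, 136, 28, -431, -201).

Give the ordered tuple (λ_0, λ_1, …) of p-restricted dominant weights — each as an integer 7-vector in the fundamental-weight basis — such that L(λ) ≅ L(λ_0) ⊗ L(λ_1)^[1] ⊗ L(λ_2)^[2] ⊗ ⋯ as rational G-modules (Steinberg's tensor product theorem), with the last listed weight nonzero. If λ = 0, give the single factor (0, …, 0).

In the fundamental-weight basis, λ has coordinates c = M·v (v = (113, 22, 141, 136, 28, -431, -201)):
  c_1 = (0)·(113) + (0)·(22) + (0)·(141) + (0)·(136) + (1)·(28) + (0)·(-431) + (0)·(-201) = 28
  c_2 = (0)·(113) + (0)·(22) + (1)·(141) + (0)·(136) + (0)·(28) + (0)·(-431) + (0)·(-201) = 141
  c_3 = (1)·(113) + (0)·(22) + (0)·(141) + (0)·(136) + (-1)·(28) + (0)·(-431) + (0)·(-201) = 85
  c_4 = (0)·(113) + (2)·(22) + (-4)·(141) + (0)·(136) + (0)·(28) + (-2)·(-431) + (1)·(-201) = 141
  c_5 = (0)·(113) + (-1)·(22) + (2)·(141) + (0)·(136) + (0)·(28) + (1)·(-431) + (-1)·(-201) = 30
  c_6 = (0)·(113) + (0)·(22) + (0)·(141) + (1)·(136) + (0)·(28) + (0)·(-431) + (0)·(-201) = 136
  c_7 = (0)·(113) + (0)·(22) + (-2)·(141) + (0)·(136) + (0)·(28) + (-1)·(-431) + (0)·(-201) = 149
Expand coordinatewise in base 13:
  c_1 = 28 = 2·13^0 + 2·13^1
  c_2 = 141 = 11·13^0 + 10·13^1
  c_3 = 85 = 7·13^0 + 6·13^1
  c_4 = 141 = 11·13^0 + 10·13^1
  c_5 = 30 = 4·13^0 + 2·13^1
  c_6 = 136 = 6·13^0 + 10·13^1
  c_7 = 149 = 6·13^0 + 11·13^1
λ_0 = (2, 11, 7, 11, 4, 6, 6)
λ_1 = (2, 10, 6, 10, 2, 10, 11)

((2, 11, 7, 11, 4, 6, 6), (2, 10, 6, 10, 2, 10, 11))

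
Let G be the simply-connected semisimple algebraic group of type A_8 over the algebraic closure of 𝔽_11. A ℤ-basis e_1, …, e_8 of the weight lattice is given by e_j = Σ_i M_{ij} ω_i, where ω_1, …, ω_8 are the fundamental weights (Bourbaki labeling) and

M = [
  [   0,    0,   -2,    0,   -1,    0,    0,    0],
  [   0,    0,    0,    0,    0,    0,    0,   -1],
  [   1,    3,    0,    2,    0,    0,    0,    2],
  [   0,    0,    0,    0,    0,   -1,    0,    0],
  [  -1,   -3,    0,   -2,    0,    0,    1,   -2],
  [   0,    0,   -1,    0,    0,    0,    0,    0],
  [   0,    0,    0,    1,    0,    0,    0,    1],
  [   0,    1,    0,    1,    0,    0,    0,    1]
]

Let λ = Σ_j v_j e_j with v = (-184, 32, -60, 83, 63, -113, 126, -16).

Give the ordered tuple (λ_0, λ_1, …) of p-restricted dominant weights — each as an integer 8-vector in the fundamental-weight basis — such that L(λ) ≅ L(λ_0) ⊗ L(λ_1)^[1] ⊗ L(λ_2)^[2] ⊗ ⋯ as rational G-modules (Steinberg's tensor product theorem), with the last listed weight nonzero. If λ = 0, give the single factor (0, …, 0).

Compute c_i = Σ_j M_{ij} v_j with v = (-184, 32, -60, 83, 63, -113, 126, -16):
  c_1 = 0*-184 + 0*32 + -2*-60 + 0*83 + -1*63 + 0*-113 + 0*126 + 0*-16 = 57
  c_2 = 0*-184 + 0*32 + 0*-60 + 0*83 + 0*63 + 0*-113 + 0*126 + -1*-16 = 16
  c_3 = 1*-184 + 3*32 + 0*-60 + 2*83 + 0*63 + 0*-113 + 0*126 + 2*-16 = 46
  c_4 = 0*-184 + 0*32 + 0*-60 + 0*83 + 0*63 + -1*-113 + 0*126 + 0*-16 = 113
  c_5 = -1*-184 + -3*32 + 0*-60 + -2*83 + 0*63 + 0*-113 + 1*126 + -2*-16 = 80
  c_6 = 0*-184 + 0*32 + -1*-60 + 0*83 + 0*63 + 0*-113 + 0*126 + 0*-16 = 60
  c_7 = 0*-184 + 0*32 + 0*-60 + 1*83 + 0*63 + 0*-113 + 0*126 + 1*-16 = 67
  c_8 = 0*-184 + 1*32 + 0*-60 + 1*83 + 0*63 + 0*-113 + 0*126 + 1*-16 = 99
Base-11 expansion of each c_i:
  c_1 = 57 = 2·11^0 + 5·11^1
  c_2 = 16 = 5·11^0 + 1·11^1
  c_3 = 46 = 2·11^0 + 4·11^1
  c_4 = 113 = 3·11^0 + 10·11^1
  c_5 = 80 = 3·11^0 + 7·11^1
  c_6 = 60 = 5·11^0 + 5·11^1
  c_7 = 67 = 1·11^0 + 6·11^1
  c_8 = 99 = 0·11^0 + 9·11^1
Factor λ_0 = (2, 5, 2, 3, 3, 5, 1, 0)
Factor λ_1 = (5, 1, 4, 10, 7, 5, 6, 9)

((2, 5, 2, 3, 3, 5, 1, 0), (5, 1, 4, 10, 7, 5, 6, 9))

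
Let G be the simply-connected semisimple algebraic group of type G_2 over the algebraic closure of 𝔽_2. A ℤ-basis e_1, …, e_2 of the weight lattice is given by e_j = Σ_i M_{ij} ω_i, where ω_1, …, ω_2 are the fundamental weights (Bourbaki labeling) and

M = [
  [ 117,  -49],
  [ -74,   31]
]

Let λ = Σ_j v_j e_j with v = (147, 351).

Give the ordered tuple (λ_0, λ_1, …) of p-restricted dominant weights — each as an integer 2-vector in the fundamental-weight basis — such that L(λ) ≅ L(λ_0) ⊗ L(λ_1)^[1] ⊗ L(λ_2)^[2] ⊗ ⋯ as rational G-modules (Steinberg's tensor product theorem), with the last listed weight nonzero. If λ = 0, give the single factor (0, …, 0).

((0, 1), (0, 1))

ω-coordinates c = M·v, v = (147, 351):
  c_1 = 117*147 + -49*351 = 0
  c_2 = -74*147 + 31*351 = 3
Base-2 expansion of each c_i:
  c_1 = 0
  c_2 = 3 = 1·2^0 + 1·2^1
λ_0 = (0, 1)
λ_1 = (0, 1)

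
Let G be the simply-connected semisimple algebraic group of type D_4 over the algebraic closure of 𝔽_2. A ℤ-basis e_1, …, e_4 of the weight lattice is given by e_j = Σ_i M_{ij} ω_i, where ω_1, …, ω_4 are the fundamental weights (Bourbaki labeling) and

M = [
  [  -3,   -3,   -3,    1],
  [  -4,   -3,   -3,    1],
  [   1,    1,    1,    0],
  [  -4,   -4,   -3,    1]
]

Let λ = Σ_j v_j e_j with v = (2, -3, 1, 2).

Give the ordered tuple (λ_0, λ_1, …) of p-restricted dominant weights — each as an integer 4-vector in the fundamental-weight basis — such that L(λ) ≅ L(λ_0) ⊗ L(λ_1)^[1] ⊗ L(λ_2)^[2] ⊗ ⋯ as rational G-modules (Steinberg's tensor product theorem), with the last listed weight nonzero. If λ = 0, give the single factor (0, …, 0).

((0, 0, 0, 1), (1, 0, 0, 1))

ω-coordinates c = M·v, v = (2, -3, 1, 2):
  c_1 = (-3)·(2) + (-3)·(-3) + (-3)·(1) + (1)·(2) = 2
  c_2 = (-4)·(2) + (-3)·(-3) + (-3)·(1) + (1)·(2) = 0
  c_3 = (1)·(2) + (1)·(-3) + (1)·(1) + (0)·(2) = 0
  c_4 = (-4)·(2) + (-4)·(-3) + (-3)·(1) + (1)·(2) = 3
Writing each c_i in base p = 2:
  c_1 = 2 = 0·2^0 + 1·2^1
  c_2 = 0
  c_3 = 0
  c_4 = 3 = 1·2^0 + 1·2^1
p-restricted factor λ_0 = (0, 0, 0, 1)
p-restricted factor λ_1 = (1, 0, 0, 1)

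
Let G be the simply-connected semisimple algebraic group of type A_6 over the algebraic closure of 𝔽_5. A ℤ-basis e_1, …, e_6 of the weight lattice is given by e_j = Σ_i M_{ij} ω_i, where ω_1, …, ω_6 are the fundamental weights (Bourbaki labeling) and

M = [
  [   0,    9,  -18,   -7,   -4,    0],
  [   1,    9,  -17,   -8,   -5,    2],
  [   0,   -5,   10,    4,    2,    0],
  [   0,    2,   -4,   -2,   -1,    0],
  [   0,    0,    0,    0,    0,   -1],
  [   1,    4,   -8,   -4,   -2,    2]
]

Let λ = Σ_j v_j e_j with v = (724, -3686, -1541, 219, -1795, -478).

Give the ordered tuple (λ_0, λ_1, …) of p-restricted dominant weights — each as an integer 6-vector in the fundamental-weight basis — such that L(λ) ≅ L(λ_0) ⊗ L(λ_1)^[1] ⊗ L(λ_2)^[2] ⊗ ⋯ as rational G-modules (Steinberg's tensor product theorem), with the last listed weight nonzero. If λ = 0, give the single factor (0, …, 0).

((1, 4, 1, 4, 3, 1), (2, 2, 1, 4, 0, 3), (3, 0, 2, 0, 4, 2), (1, 0, 2, 1, 3, 0))

Compute c_i = Σ_j M_{ij} v_j with v = (724, -3686, -1541, 219, -1795, -478):
  c_1 = (0)·(724) + (9)·(-3686) + (-18)·(-1541) + (-7)·(219) + (-4)·(-1795) + (0)·(-478) = 211
  c_2 = (1)·(724) + (9)·(-3686) + (-17)·(-1541) + (-8)·(219) + (-5)·(-1795) + (2)·(-478) = 14
  c_3 = (0)·(724) + (-5)·(-3686) + (10)·(-1541) + (4)·(219) + (2)·(-1795) + (0)·(-478) = 306
  c_4 = (0)·(724) + (2)·(-3686) + (-4)·(-1541) + (-2)·(219) + (-1)·(-1795) + (0)·(-478) = 149
  c_5 = (0)·(724) + (0)·(-3686) + (0)·(-1541) + (0)·(219) + (0)·(-1795) + (-1)·(-478) = 478
  c_6 = (1)·(724) + (4)·(-3686) + (-8)·(-1541) + (-4)·(219) + (-2)·(-1795) + (2)·(-478) = 66
Expand coordinatewise in base 5:
  c_1 = 211 = 1·5^0 + 2·5^1 + 3·5^2 + 1·5^3
  c_2 = 14 = 4·5^0 + 2·5^1
  c_3 = 306 = 1·5^0 + 1·5^1 + 2·5^2 + 2·5^3
  c_4 = 149 = 4·5^0 + 4·5^1 + 0·5^2 + 1·5^3
  c_5 = 478 = 3·5^0 + 0·5^1 + 4·5^2 + 3·5^3
  c_6 = 66 = 1·5^0 + 3·5^1 + 2·5^2
λ_0 = (1, 4, 1, 4, 3, 1)
λ_1 = (2, 2, 1, 4, 0, 3)
λ_2 = (3, 0, 2, 0, 4, 2)
λ_3 = (1, 0, 2, 1, 3, 0)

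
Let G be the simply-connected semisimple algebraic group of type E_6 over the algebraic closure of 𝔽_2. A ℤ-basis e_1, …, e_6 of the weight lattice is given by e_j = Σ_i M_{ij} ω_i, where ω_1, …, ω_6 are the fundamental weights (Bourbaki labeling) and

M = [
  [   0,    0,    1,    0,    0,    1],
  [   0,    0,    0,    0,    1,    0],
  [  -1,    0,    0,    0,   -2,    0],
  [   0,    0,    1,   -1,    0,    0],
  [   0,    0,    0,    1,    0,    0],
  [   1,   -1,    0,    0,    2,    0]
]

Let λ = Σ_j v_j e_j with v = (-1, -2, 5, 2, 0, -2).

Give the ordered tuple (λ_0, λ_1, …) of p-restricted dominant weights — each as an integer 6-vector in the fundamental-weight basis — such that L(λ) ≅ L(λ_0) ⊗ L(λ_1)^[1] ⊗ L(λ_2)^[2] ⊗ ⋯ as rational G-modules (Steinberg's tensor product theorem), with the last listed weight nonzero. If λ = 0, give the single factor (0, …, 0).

ω-coordinates c = M·v, v = (-1, -2, 5, 2, 0, -2):
  c_1 = 0*-1 + 0*-2 + 1*5 + 0*2 + 0*0 + 1*-2 = 3
  c_2 = 0*-1 + 0*-2 + 0*5 + 0*2 + 1*0 + 0*-2 = 0
  c_3 = -1*-1 + 0*-2 + 0*5 + 0*2 + -2*0 + 0*-2 = 1
  c_4 = 0*-1 + 0*-2 + 1*5 + -1*2 + 0*0 + 0*-2 = 3
  c_5 = 0*-1 + 0*-2 + 0*5 + 1*2 + 0*0 + 0*-2 = 2
  c_6 = 1*-1 + -1*-2 + 0*5 + 0*2 + 2*0 + 0*-2 = 1
p = 2; digits c_i = Σ_j d_{ij}·2^j, 0 ≤ d_{ij} < 2:
  c_1 = 3 = 1·2^0 + 1·2^1
  c_2 = 0
  c_3 = 1 = 1·2^0
  c_4 = 3 = 1·2^0 + 1·2^1
  c_5 = 2 = 0·2^0 + 1·2^1
  c_6 = 1 = 1·2^0
Factor λ_0 = (1, 0, 1, 1, 0, 1)
Factor λ_1 = (1, 0, 0, 1, 1, 0)

((1, 0, 1, 1, 0, 1), (1, 0, 0, 1, 1, 0))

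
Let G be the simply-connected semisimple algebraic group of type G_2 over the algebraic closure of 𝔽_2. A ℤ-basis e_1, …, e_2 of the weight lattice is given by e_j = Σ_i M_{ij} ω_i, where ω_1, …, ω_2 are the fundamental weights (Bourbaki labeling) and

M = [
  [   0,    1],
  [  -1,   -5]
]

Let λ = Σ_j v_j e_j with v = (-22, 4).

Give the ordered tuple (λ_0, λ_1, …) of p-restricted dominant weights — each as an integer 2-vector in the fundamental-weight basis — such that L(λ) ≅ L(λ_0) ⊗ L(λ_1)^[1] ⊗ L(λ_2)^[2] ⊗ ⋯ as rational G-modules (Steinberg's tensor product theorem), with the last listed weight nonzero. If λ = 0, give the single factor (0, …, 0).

((0, 0), (0, 1), (1, 0))

Converting to the ω-basis (c_i = row i of M dotted with v = (-22, 4)):
  c_1 = 0*-22 + 1*4 = 4
  c_2 = -1*-22 + -5*4 = 2
Expand coordinatewise in base 2:
  c_1 = 4 = 0·2^0 + 0·2^1 + 1·2^2
  c_2 = 2 = 0·2^0 + 1·2^1
p-restricted factor λ_0 = (0, 0)
p-restricted factor λ_1 = (0, 1)
p-restricted factor λ_2 = (1, 0)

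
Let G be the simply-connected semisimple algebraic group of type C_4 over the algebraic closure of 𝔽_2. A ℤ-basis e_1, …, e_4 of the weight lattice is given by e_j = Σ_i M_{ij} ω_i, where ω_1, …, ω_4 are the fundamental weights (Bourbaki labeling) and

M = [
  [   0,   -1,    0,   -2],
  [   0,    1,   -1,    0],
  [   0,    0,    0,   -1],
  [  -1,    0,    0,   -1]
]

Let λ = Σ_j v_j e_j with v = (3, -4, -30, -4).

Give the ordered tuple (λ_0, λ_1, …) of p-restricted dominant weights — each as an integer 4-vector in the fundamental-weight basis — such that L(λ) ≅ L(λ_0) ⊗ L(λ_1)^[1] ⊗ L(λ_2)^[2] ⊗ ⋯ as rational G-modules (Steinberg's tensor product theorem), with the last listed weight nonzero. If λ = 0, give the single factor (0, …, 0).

((0, 0, 0, 1), (0, 1, 0, 0), (1, 0, 1, 0), (1, 1, 0, 0), (0, 1, 0, 0))

ω-coordinates c = M·v, v = (3, -4, -30, -4):
  c_1 = 0·3 + (-1)·(-4) + (0)·(-30) + (-2)·(-4) = 12
  c_2 = 0·3 + (1)·(-4) + (-1)·(-30) + (0)·(-4) = 26
  c_3 = 0·3 + (0)·(-4) + (0)·(-30) + (-1)·(-4) = 4
  c_4 = (-1)·(3) + (0)·(-4) + (0)·(-30) + (-1)·(-4) = 1
Base-2 expansion of each c_i:
  c_1 = 12 = 0·2^0 + 0·2^1 + 1·2^2 + 1·2^3
  c_2 = 26 = 0·2^0 + 1·2^1 + 0·2^2 + 1·2^3 + 1·2^4
  c_3 = 4 = 0·2^0 + 0·2^1 + 1·2^2
  c_4 = 1 = 1·2^0
Factor λ_0 = (0, 0, 0, 1)
Factor λ_1 = (0, 1, 0, 0)
Factor λ_2 = (1, 0, 1, 0)
Factor λ_3 = (1, 1, 0, 0)
Factor λ_4 = (0, 1, 0, 0)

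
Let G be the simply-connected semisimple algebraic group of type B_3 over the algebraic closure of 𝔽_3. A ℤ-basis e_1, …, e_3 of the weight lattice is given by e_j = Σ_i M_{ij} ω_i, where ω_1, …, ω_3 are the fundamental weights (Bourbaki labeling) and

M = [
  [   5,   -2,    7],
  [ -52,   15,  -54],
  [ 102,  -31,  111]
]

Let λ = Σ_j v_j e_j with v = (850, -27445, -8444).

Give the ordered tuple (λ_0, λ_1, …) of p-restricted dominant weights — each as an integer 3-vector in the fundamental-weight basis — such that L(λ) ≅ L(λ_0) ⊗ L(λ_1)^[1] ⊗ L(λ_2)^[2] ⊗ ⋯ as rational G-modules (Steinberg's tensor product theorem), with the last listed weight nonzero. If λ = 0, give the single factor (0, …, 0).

((2, 2, 1), (1, 0, 1), (0, 2, 2), (1, 0, 1), (0, 1, 2))

Converting to the ω-basis (c_i = row i of M dotted with v = (850, -27445, -8444)):
  c_1 = 5·850 + (-2)·(-27445) + (7)·(-8444) = 32
  c_2 = (-52)·(850) + (15)·(-27445) + (-54)·(-8444) = 101
  c_3 = 102·850 + (-31)·(-27445) + (111)·(-8444) = 211
Expand coordinatewise in base 3:
  c_1 = 32 = 2·3^0 + 1·3^1 + 0·3^2 + 1·3^3
  c_2 = 101 = 2·3^0 + 0·3^1 + 2·3^2 + 0·3^3 + 1·3^4
  c_3 = 211 = 1·3^0 + 1·3^1 + 2·3^2 + 1·3^3 + 2·3^4
p-restricted factor λ_0 = (2, 2, 1)
p-restricted factor λ_1 = (1, 0, 1)
p-restricted factor λ_2 = (0, 2, 2)
p-restricted factor λ_3 = (1, 0, 1)
p-restricted factor λ_4 = (0, 1, 2)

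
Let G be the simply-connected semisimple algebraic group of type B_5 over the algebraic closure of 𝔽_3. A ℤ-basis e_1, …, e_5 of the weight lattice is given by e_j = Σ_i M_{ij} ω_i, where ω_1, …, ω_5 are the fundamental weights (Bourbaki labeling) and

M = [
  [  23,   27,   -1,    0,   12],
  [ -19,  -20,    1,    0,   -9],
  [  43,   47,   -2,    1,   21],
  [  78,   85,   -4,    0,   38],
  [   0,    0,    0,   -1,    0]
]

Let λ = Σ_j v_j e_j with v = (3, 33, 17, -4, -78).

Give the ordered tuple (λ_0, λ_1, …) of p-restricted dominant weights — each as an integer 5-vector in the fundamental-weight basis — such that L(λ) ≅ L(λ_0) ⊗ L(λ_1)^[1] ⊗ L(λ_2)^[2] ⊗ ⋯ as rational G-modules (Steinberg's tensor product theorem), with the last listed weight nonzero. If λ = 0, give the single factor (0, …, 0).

Compute c_i = Σ_j M_{ij} v_j with v = (3, 33, 17, -4, -78):
  c_1 = (23)·(3) + (27)·(33) + (-1)·(17) + (0)·(-4) + (12)·(-78) = 7
  c_2 = (-19)·(3) + (-20)·(33) + (1)·(17) + (0)·(-4) + (-9)·(-78) = 2
  c_3 = (43)·(3) + (47)·(33) + (-2)·(17) + (1)·(-4) + (21)·(-78) = 4
  c_4 = (78)·(3) + (85)·(33) + (-4)·(17) + (0)·(-4) + (38)·(-78) = 7
  c_5 = (0)·(3) + (0)·(33) + (0)·(17) + (-1)·(-4) + (0)·(-78) = 4
Writing each c_i in base p = 3:
  c_1 = 7 = 1·3^0 + 2·3^1
  c_2 = 2 = 2·3^0
  c_3 = 4 = 1·3^0 + 1·3^1
  c_4 = 7 = 1·3^0 + 2·3^1
  c_5 = 4 = 1·3^0 + 1·3^1
p-restricted factor λ_0 = (1, 2, 1, 1, 1)
p-restricted factor λ_1 = (2, 0, 1, 2, 1)

((1, 2, 1, 1, 1), (2, 0, 1, 2, 1))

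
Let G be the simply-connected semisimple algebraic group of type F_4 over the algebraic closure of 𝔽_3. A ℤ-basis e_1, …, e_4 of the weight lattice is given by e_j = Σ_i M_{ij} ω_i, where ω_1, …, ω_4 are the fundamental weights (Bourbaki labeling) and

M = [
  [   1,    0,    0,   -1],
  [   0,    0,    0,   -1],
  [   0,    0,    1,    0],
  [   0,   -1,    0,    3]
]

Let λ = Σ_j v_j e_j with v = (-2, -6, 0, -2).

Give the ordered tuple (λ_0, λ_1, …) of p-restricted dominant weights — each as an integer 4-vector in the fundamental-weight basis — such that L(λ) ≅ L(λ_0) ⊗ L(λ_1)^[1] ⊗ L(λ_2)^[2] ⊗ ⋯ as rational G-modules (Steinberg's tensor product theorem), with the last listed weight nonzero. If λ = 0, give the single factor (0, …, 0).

((0, 2, 0, 0),)

Change of basis e → ω: c = M·v where v = (-2, -6, 0, -2):
  c_1 = (1)·(-2) + (0)·(-6) + 0·0 + (-1)·(-2) = 0
  c_2 = (0)·(-2) + (0)·(-6) + 0·0 + (-1)·(-2) = 2
  c_3 = (0)·(-2) + (0)·(-6) + 1·0 + (0)·(-2) = 0
  c_4 = (0)·(-2) + (-1)·(-6) + 0·0 + (3)·(-2) = 0
Base-3 expansion of each c_i:
  c_1 = 0
  c_2 = 2 = 2·3^0
  c_3 = 0
  c_4 = 0
p-restricted factor λ_0 = (0, 2, 0, 0)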